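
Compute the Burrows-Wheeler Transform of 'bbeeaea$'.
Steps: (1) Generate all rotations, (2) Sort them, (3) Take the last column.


Rotations (sorted):
  0: $bbeeaea -> last char: a
  1: a$bbeeae -> last char: e
  2: aea$bbee -> last char: e
  3: bbeeaea$ -> last char: $
  4: beeaea$b -> last char: b
  5: ea$bbeea -> last char: a
  6: eaea$bbe -> last char: e
  7: eeaea$bb -> last char: b


BWT = aee$baeb


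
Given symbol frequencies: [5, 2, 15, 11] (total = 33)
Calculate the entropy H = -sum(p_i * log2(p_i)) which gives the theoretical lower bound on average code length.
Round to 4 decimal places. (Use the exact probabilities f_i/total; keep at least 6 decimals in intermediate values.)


Per-symbol terms -p_i * log2(p_i) with p_i = f_i/33:
  p = 5/33 = 0.151515: log2(p) = -2.722466, -p*log2(p) = 0.412495
  p = 2/33 = 0.060606: log2(p) = -4.044394, -p*log2(p) = 0.245115
  p = 15/33 = 0.454545: log2(p) = -1.137504, -p*log2(p) = 0.517047
  p = 11/33 = 0.333333: log2(p) = -1.584963, -p*log2(p) = 0.528321
H = 0.412495 + 0.245115 + 0.517047 + 0.528321 = 1.702978

H = 1.703 bits/symbol


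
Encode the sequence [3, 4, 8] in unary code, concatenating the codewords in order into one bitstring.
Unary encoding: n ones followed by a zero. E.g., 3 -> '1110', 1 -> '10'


Encode each number as n ones followed by a terminating 0:
  3 -> 1110 (4 bits)
  4 -> 11110 (5 bits)
  8 -> 111111110 (9 bits)
Total length = 4 + 5 + 9 = 18 bits.

Unary([3, 4, 8]) = 111011110111111110 (18 bits)


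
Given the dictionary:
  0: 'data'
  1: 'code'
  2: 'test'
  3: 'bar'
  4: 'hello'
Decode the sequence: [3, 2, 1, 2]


Look up each index in the dictionary:
  3 -> 'bar'
  2 -> 'test'
  1 -> 'code'
  2 -> 'test'

Decoded: "bar test code test"


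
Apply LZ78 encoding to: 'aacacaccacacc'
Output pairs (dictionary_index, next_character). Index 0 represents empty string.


LZ78 encoding steps:
Dictionary: {0: ''}
Step 1: w='' (idx 0), next='a' -> output (0, 'a'), add 'a' as idx 1
Step 2: w='a' (idx 1), next='c' -> output (1, 'c'), add 'ac' as idx 2
Step 3: w='ac' (idx 2), next='a' -> output (2, 'a'), add 'aca' as idx 3
Step 4: w='' (idx 0), next='c' -> output (0, 'c'), add 'c' as idx 4
Step 5: w='c' (idx 4), next='a' -> output (4, 'a'), add 'ca' as idx 5
Step 6: w='ca' (idx 5), next='c' -> output (5, 'c'), add 'cac' as idx 6
Step 7: w='c' (idx 4), end of input -> output (4, '')


Encoded: [(0, 'a'), (1, 'c'), (2, 'a'), (0, 'c'), (4, 'a'), (5, 'c'), (4, '')]


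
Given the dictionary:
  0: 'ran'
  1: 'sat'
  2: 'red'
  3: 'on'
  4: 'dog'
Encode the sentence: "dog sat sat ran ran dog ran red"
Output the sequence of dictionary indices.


Look up each word in the dictionary:
  'dog' -> 4
  'sat' -> 1
  'sat' -> 1
  'ran' -> 0
  'ran' -> 0
  'dog' -> 4
  'ran' -> 0
  'red' -> 2

Encoded: [4, 1, 1, 0, 0, 4, 0, 2]


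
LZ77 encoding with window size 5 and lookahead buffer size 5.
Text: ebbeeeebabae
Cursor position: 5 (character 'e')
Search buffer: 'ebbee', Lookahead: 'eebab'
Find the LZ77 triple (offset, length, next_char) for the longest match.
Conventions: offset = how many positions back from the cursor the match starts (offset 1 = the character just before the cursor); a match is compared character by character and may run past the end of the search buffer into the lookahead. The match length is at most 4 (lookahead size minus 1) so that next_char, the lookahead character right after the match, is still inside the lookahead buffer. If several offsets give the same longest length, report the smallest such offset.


Try each offset into the search buffer:
  offset=1 (pos 4, char 'e'): match length 2
  offset=2 (pos 3, char 'e'): match length 2
  offset=3 (pos 2, char 'b'): match length 0
  offset=4 (pos 1, char 'b'): match length 0
  offset=5 (pos 0, char 'e'): match length 1
Longest match has length 2, found at offsets 1, 2; take the smallest, offset 1.
next_char = character at position 5 + 2 = 7 -> 'b'

Best match: offset=1, length=2 (matching 'ee' starting at position 4)
LZ77 triple: (1, 2, 'b')


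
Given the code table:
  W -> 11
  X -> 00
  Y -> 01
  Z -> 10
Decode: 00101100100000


Decoding:
00 -> X
10 -> Z
11 -> W
00 -> X
10 -> Z
00 -> X
00 -> X


Result: XZWXZXX


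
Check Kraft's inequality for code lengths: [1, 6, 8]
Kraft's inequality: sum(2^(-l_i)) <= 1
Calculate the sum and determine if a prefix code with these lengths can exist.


Sum = 2^(-1) + 2^(-6) + 2^(-8)
    = 0.5 + 0.015625 + 0.00390625
    = 133/256 = 0.51953125
Since 0.51953125 <= 1, Kraft's inequality IS satisfied.
A prefix code with these lengths CAN exist.

Kraft sum = 0.51953125. Satisfied.


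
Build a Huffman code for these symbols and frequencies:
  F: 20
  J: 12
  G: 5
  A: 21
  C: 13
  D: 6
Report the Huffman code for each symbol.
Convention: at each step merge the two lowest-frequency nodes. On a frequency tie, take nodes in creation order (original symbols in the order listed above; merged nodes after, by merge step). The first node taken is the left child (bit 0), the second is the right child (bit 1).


Huffman tree construction:
Step 1: Merge G(5) + D(6) = 11
Step 2: Merge (G+D)(11) + J(12) = 23
Step 3: Merge C(13) + F(20) = 33
Step 4: Merge A(21) + ((G+D)+J)(23) = 44
Step 5: Merge (C+F)(33) + (A+((G+D)+J))(44) = 77
Read each symbol's code off the tree from the root (left child = 0, right child = 1).

Codes:
  F: 01 (length 2)
  J: 111 (length 3)
  G: 1100 (length 4)
  A: 10 (length 2)
  C: 00 (length 2)
  D: 1101 (length 4)
Average code length: 188/77 = 2.4416 bits/symbol


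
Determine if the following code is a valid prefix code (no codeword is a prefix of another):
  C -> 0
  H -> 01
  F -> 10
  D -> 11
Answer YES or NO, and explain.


Checking each pair (does one codeword prefix another?):
  C='0' vs H='01': prefix -- VIOLATION

NO -- this is NOT a valid prefix code. C (0) is a prefix of H (01).


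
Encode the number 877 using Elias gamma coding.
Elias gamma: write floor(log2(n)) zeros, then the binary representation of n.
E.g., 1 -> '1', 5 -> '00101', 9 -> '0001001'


num_bits = floor(log2(877)) + 1 = 10
leading_zeros = num_bits - 1 = 9
binary(877) = 1101101101

Elias gamma(877) = '000000000' + '1101101101' = 0000000001101101101 (19 bits)


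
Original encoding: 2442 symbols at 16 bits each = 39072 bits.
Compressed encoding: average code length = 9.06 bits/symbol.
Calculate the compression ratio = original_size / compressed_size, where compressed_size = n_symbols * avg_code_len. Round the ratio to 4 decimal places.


original_size = n_symbols * orig_bits = 2442 * 16 = 39072 bits
compressed_size = n_symbols * avg_code_len = 2442 * 9.06 = 22124.52 bits
ratio = original_size / compressed_size = 39072 / 22124.52 = 1.766

Compression ratio = 1.766


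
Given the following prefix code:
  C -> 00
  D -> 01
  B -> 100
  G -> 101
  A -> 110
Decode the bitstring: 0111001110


Decoding step by step:
Bits 01 -> D
Bits 110 -> A
Bits 01 -> D
Bits 110 -> A


Decoded message: DADA


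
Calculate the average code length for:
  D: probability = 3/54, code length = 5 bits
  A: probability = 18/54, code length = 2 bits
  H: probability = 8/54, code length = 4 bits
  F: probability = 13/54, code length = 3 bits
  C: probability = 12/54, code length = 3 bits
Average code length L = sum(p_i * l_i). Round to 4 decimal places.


Weighted contributions p_i * l_i:
  D: (3/54) * 5 = 15/54
  A: (18/54) * 2 = 36/54
  H: (8/54) * 4 = 32/54
  F: (13/54) * 3 = 39/54
  C: (12/54) * 3 = 36/54
Sum = (15 + 36 + 32 + 39 + 36)/54 = 158/54

L = 158/54 = 2.9259 bits/symbol


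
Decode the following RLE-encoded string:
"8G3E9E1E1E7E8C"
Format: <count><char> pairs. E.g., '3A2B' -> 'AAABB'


Expanding each <count><char> pair:
  8G -> 'GGGGGGGG'
  3E -> 'EEE'
  9E -> 'EEEEEEEEE'
  1E -> 'E'
  1E -> 'E'
  7E -> 'EEEEEEE'
  8C -> 'CCCCCCCC'

Decoded = GGGGGGGGEEEEEEEEEEEEEEEEEEEEECCCCCCCC


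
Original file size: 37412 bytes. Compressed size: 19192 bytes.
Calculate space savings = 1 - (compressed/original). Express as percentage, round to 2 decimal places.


ratio = compressed/original = 19192/37412 = 0.51299
savings = 1 - ratio = 1 - 0.51299 = 0.48701
as a percentage: 0.48701 * 100 = 48.7%

Space savings = 1 - 19192/37412 = 48.7%


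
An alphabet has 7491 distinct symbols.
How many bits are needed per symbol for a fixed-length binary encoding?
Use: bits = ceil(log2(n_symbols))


log2(7491) = 12.8709
Bracket: 2^12 = 4096 < 7491 <= 2^13 = 8192
So ceil(log2(7491)) = 13

bits = ceil(log2(7491)) = ceil(12.8709) = 13 bits


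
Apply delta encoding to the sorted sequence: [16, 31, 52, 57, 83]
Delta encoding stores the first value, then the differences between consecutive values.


First value: 16
Deltas:
  31 - 16 = 15
  52 - 31 = 21
  57 - 52 = 5
  83 - 57 = 26


Delta encoded: [16, 15, 21, 5, 26]


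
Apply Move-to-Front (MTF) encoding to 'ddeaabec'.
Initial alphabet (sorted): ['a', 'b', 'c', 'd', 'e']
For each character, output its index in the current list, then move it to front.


MTF encoding:
'd': index 3 in ['a', 'b', 'c', 'd', 'e'] -> ['d', 'a', 'b', 'c', 'e']
'd': index 0 in ['d', 'a', 'b', 'c', 'e'] -> ['d', 'a', 'b', 'c', 'e']
'e': index 4 in ['d', 'a', 'b', 'c', 'e'] -> ['e', 'd', 'a', 'b', 'c']
'a': index 2 in ['e', 'd', 'a', 'b', 'c'] -> ['a', 'e', 'd', 'b', 'c']
'a': index 0 in ['a', 'e', 'd', 'b', 'c'] -> ['a', 'e', 'd', 'b', 'c']
'b': index 3 in ['a', 'e', 'd', 'b', 'c'] -> ['b', 'a', 'e', 'd', 'c']
'e': index 2 in ['b', 'a', 'e', 'd', 'c'] -> ['e', 'b', 'a', 'd', 'c']
'c': index 4 in ['e', 'b', 'a', 'd', 'c'] -> ['c', 'e', 'b', 'a', 'd']


Output: [3, 0, 4, 2, 0, 3, 2, 4]


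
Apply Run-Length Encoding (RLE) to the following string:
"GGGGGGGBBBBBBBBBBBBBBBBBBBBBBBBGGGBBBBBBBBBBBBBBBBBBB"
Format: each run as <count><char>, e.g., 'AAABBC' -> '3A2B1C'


Scanning runs left to right:
  i=0: run of 'G' x 7 -> '7G'
  i=7: run of 'B' x 24 -> '24B'
  i=31: run of 'G' x 3 -> '3G'
  i=34: run of 'B' x 19 -> '19B'

RLE = 7G24B3G19B


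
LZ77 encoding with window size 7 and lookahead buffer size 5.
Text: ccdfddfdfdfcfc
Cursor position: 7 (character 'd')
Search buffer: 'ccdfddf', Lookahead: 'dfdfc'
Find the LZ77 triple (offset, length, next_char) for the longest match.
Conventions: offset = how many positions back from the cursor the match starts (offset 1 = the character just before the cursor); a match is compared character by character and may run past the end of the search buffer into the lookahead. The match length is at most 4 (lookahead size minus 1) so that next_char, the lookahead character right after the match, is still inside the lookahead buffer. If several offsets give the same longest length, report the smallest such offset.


Try each offset into the search buffer:
  offset=1 (pos 6, char 'f'): match length 0
  offset=2 (pos 5, char 'd'): match length 4
  offset=3 (pos 4, char 'd'): match length 1
  offset=4 (pos 3, char 'f'): match length 0
  offset=5 (pos 2, char 'd'): match length 3
  offset=6 (pos 1, char 'c'): match length 0
  offset=7 (pos 0, char 'c'): match length 0
Longest match has length 4 at offset 2.
next_char = character at position 7 + 4 = 11 -> 'c'

Best match: offset=2, length=4 (matching 'dfdf' starting at position 5)
LZ77 triple: (2, 4, 'c')


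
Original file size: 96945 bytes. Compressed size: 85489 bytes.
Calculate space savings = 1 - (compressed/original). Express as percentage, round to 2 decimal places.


ratio = compressed/original = 85489/96945 = 0.88183
savings = 1 - ratio = 1 - 0.88183 = 0.11817
as a percentage: 0.11817 * 100 = 11.82%

Space savings = 1 - 85489/96945 = 11.82%


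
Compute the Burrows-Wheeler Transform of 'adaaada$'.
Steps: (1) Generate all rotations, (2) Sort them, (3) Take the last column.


Rotations (sorted):
  0: $adaaada -> last char: a
  1: a$adaaad -> last char: d
  2: aaada$ad -> last char: d
  3: aada$ada -> last char: a
  4: ada$adaa -> last char: a
  5: adaaada$ -> last char: $
  6: da$adaaa -> last char: a
  7: daaada$a -> last char: a


BWT = addaa$aa


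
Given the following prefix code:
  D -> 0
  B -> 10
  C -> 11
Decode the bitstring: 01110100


Decoding step by step:
Bits 0 -> D
Bits 11 -> C
Bits 10 -> B
Bits 10 -> B
Bits 0 -> D


Decoded message: DCBBD


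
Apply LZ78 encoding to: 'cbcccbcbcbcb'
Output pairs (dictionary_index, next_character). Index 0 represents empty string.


LZ78 encoding steps:
Dictionary: {0: ''}
Step 1: w='' (idx 0), next='c' -> output (0, 'c'), add 'c' as idx 1
Step 2: w='' (idx 0), next='b' -> output (0, 'b'), add 'b' as idx 2
Step 3: w='c' (idx 1), next='c' -> output (1, 'c'), add 'cc' as idx 3
Step 4: w='c' (idx 1), next='b' -> output (1, 'b'), add 'cb' as idx 4
Step 5: w='cb' (idx 4), next='c' -> output (4, 'c'), add 'cbc' as idx 5
Step 6: w='b' (idx 2), next='c' -> output (2, 'c'), add 'bc' as idx 6
Step 7: w='b' (idx 2), end of input -> output (2, '')


Encoded: [(0, 'c'), (0, 'b'), (1, 'c'), (1, 'b'), (4, 'c'), (2, 'c'), (2, '')]


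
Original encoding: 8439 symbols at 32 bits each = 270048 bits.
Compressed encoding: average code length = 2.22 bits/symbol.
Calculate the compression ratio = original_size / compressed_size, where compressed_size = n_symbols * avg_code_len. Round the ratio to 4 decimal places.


original_size = n_symbols * orig_bits = 8439 * 32 = 270048 bits
compressed_size = n_symbols * avg_code_len = 8439 * 2.22 = 18734.58 bits
ratio = original_size / compressed_size = 270048 / 18734.58 = 14.4144

Compression ratio = 14.4144


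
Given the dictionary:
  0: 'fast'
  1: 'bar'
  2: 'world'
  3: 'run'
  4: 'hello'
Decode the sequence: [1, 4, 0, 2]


Look up each index in the dictionary:
  1 -> 'bar'
  4 -> 'hello'
  0 -> 'fast'
  2 -> 'world'

Decoded: "bar hello fast world"


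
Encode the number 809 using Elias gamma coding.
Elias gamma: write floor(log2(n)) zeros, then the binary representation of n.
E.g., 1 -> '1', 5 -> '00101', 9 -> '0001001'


num_bits = floor(log2(809)) + 1 = 10
leading_zeros = num_bits - 1 = 9
binary(809) = 1100101001

Elias gamma(809) = '000000000' + '1100101001' = 0000000001100101001 (19 bits)


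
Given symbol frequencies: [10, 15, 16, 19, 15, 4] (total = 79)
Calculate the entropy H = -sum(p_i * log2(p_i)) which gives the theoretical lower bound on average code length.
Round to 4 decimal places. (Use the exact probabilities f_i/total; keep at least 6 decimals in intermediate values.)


Per-symbol terms -p_i * log2(p_i) with p_i = f_i/79:
  p = 10/79 = 0.126582: log2(p) = -2.981853, -p*log2(p) = 0.377450
  p = 15/79 = 0.189873: log2(p) = -2.396890, -p*log2(p) = 0.455106
  p = 16/79 = 0.202532: log2(p) = -2.303781, -p*log2(p) = 0.466589
  p = 19/79 = 0.240506: log2(p) = -2.055853, -p*log2(p) = 0.494446
  p = 15/79 = 0.189873: log2(p) = -2.396890, -p*log2(p) = 0.455106
  p = 4/79 = 0.050633: log2(p) = -4.303781, -p*log2(p) = 0.217913
H = 0.377450 + 0.455106 + 0.466589 + 0.494446 + 0.455106 + 0.217913 = 2.466610

H = 2.4666 bits/symbol


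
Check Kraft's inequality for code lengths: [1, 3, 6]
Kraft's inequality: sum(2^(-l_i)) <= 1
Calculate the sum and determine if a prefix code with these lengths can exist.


Sum = 2^(-1) + 2^(-3) + 2^(-6)
    = 0.5 + 0.125 + 0.015625
    = 41/64 = 0.640625
Since 0.640625 <= 1, Kraft's inequality IS satisfied.
A prefix code with these lengths CAN exist.

Kraft sum = 0.640625. Satisfied.


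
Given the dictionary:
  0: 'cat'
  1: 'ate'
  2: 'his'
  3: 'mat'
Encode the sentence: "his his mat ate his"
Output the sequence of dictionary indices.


Look up each word in the dictionary:
  'his' -> 2
  'his' -> 2
  'mat' -> 3
  'ate' -> 1
  'his' -> 2

Encoded: [2, 2, 3, 1, 2]


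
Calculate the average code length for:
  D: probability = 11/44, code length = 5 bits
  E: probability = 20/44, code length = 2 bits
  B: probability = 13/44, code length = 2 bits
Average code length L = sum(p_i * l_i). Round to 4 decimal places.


Weighted contributions p_i * l_i:
  D: (11/44) * 5 = 55/44
  E: (20/44) * 2 = 40/44
  B: (13/44) * 2 = 26/44
Sum = (55 + 40 + 26)/44 = 121/44

L = 121/44 = 2.7500 bits/symbol


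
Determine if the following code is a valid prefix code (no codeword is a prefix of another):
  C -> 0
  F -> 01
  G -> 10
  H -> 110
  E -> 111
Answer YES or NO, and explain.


Checking each pair (does one codeword prefix another?):
  C='0' vs F='01': prefix -- VIOLATION

NO -- this is NOT a valid prefix code. C (0) is a prefix of F (01).


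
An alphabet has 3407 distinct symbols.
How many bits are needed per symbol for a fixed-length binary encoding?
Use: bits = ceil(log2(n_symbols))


log2(3407) = 11.7343
Bracket: 2^11 = 2048 < 3407 <= 2^12 = 4096
So ceil(log2(3407)) = 12

bits = ceil(log2(3407)) = ceil(11.7343) = 12 bits


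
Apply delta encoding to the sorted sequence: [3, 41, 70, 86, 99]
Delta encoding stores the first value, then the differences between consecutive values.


First value: 3
Deltas:
  41 - 3 = 38
  70 - 41 = 29
  86 - 70 = 16
  99 - 86 = 13


Delta encoded: [3, 38, 29, 16, 13]


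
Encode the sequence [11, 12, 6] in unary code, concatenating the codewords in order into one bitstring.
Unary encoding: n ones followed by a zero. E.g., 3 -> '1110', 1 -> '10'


Encode each number as n ones followed by a terminating 0:
  11 -> 111111111110 (12 bits)
  12 -> 1111111111110 (13 bits)
  6 -> 1111110 (7 bits)
Total length = 12 + 13 + 7 = 32 bits.

Unary([11, 12, 6]) = 11111111111011111111111101111110 (32 bits)


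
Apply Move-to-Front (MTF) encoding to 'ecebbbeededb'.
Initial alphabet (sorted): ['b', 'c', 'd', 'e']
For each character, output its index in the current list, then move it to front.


MTF encoding:
'e': index 3 in ['b', 'c', 'd', 'e'] -> ['e', 'b', 'c', 'd']
'c': index 2 in ['e', 'b', 'c', 'd'] -> ['c', 'e', 'b', 'd']
'e': index 1 in ['c', 'e', 'b', 'd'] -> ['e', 'c', 'b', 'd']
'b': index 2 in ['e', 'c', 'b', 'd'] -> ['b', 'e', 'c', 'd']
'b': index 0 in ['b', 'e', 'c', 'd'] -> ['b', 'e', 'c', 'd']
'b': index 0 in ['b', 'e', 'c', 'd'] -> ['b', 'e', 'c', 'd']
'e': index 1 in ['b', 'e', 'c', 'd'] -> ['e', 'b', 'c', 'd']
'e': index 0 in ['e', 'b', 'c', 'd'] -> ['e', 'b', 'c', 'd']
'd': index 3 in ['e', 'b', 'c', 'd'] -> ['d', 'e', 'b', 'c']
'e': index 1 in ['d', 'e', 'b', 'c'] -> ['e', 'd', 'b', 'c']
'd': index 1 in ['e', 'd', 'b', 'c'] -> ['d', 'e', 'b', 'c']
'b': index 2 in ['d', 'e', 'b', 'c'] -> ['b', 'd', 'e', 'c']


Output: [3, 2, 1, 2, 0, 0, 1, 0, 3, 1, 1, 2]


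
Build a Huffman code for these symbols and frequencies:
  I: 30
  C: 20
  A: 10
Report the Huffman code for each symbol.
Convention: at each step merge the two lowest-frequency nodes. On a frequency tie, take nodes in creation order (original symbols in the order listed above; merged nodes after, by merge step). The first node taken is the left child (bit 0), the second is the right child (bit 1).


Huffman tree construction:
Step 1: Merge A(10) + C(20) = 30
Step 2: Merge I(30) + (A+C)(30) = 60
Read each symbol's code off the tree from the root (left child = 0, right child = 1).

Codes:
  I: 0 (length 1)
  C: 11 (length 2)
  A: 10 (length 2)
Average code length: 90/60 = 1.5000 bits/symbol


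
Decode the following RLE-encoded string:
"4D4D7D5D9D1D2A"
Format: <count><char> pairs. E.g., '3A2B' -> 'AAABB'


Expanding each <count><char> pair:
  4D -> 'DDDD'
  4D -> 'DDDD'
  7D -> 'DDDDDDD'
  5D -> 'DDDDD'
  9D -> 'DDDDDDDDD'
  1D -> 'D'
  2A -> 'AA'

Decoded = DDDDDDDDDDDDDDDDDDDDDDDDDDDDDDAA


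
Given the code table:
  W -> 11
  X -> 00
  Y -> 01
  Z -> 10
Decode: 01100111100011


Decoding:
01 -> Y
10 -> Z
01 -> Y
11 -> W
10 -> Z
00 -> X
11 -> W


Result: YZYWZXW


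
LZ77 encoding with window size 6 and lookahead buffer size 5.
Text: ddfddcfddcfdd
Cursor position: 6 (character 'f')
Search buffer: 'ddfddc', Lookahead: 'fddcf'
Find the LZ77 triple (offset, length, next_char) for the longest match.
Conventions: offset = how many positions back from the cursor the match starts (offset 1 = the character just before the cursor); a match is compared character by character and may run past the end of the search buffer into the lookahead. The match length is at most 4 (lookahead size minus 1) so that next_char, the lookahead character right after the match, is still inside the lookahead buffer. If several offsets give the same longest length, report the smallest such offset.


Try each offset into the search buffer:
  offset=1 (pos 5, char 'c'): match length 0
  offset=2 (pos 4, char 'd'): match length 0
  offset=3 (pos 3, char 'd'): match length 0
  offset=4 (pos 2, char 'f'): match length 4
  offset=5 (pos 1, char 'd'): match length 0
  offset=6 (pos 0, char 'd'): match length 0
Longest match has length 4 at offset 4.
next_char = character at position 6 + 4 = 10 -> 'f'

Best match: offset=4, length=4 (matching 'fddc' starting at position 2)
LZ77 triple: (4, 4, 'f')


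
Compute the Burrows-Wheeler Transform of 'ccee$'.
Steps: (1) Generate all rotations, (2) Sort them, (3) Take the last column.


Rotations (sorted):
  0: $ccee -> last char: e
  1: ccee$ -> last char: $
  2: cee$c -> last char: c
  3: e$cce -> last char: e
  4: ee$cc -> last char: c


BWT = e$cec


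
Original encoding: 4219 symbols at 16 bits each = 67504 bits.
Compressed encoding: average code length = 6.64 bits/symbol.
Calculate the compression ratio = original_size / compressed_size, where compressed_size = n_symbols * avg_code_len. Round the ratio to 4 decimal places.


original_size = n_symbols * orig_bits = 4219 * 16 = 67504 bits
compressed_size = n_symbols * avg_code_len = 4219 * 6.64 = 28014.16 bits
ratio = original_size / compressed_size = 67504 / 28014.16 = 2.4096

Compression ratio = 2.4096


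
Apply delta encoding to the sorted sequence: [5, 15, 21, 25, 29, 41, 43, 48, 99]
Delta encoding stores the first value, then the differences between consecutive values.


First value: 5
Deltas:
  15 - 5 = 10
  21 - 15 = 6
  25 - 21 = 4
  29 - 25 = 4
  41 - 29 = 12
  43 - 41 = 2
  48 - 43 = 5
  99 - 48 = 51


Delta encoded: [5, 10, 6, 4, 4, 12, 2, 5, 51]


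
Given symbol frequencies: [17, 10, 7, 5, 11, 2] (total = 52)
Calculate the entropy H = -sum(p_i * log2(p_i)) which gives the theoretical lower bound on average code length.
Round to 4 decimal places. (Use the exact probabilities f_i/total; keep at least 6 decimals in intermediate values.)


Per-symbol terms -p_i * log2(p_i) with p_i = f_i/52:
  p = 17/52 = 0.326923: log2(p) = -1.612977, -p*log2(p) = 0.527319
  p = 10/52 = 0.192308: log2(p) = -2.378512, -p*log2(p) = 0.457406
  p = 7/52 = 0.134615: log2(p) = -2.893085, -p*log2(p) = 0.389454
  p = 5/52 = 0.096154: log2(p) = -3.378512, -p*log2(p) = 0.324857
  p = 11/52 = 0.211538: log2(p) = -2.241008, -p*log2(p) = 0.474059
  p = 2/52 = 0.038462: log2(p) = -4.700440, -p*log2(p) = 0.180786
H = 0.527319 + 0.457406 + 0.389454 + 0.324857 + 0.474059 + 0.180786 = 2.353881

H = 2.3539 bits/symbol


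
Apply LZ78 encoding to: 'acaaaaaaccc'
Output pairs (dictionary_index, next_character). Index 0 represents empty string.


LZ78 encoding steps:
Dictionary: {0: ''}
Step 1: w='' (idx 0), next='a' -> output (0, 'a'), add 'a' as idx 1
Step 2: w='' (idx 0), next='c' -> output (0, 'c'), add 'c' as idx 2
Step 3: w='a' (idx 1), next='a' -> output (1, 'a'), add 'aa' as idx 3
Step 4: w='aa' (idx 3), next='a' -> output (3, 'a'), add 'aaa' as idx 4
Step 5: w='a' (idx 1), next='c' -> output (1, 'c'), add 'ac' as idx 5
Step 6: w='c' (idx 2), next='c' -> output (2, 'c'), add 'cc' as idx 6


Encoded: [(0, 'a'), (0, 'c'), (1, 'a'), (3, 'a'), (1, 'c'), (2, 'c')]


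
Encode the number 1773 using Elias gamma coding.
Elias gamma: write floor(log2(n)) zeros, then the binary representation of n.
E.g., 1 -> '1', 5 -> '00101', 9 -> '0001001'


num_bits = floor(log2(1773)) + 1 = 11
leading_zeros = num_bits - 1 = 10
binary(1773) = 11011101101

Elias gamma(1773) = '0000000000' + '11011101101' = 000000000011011101101 (21 bits)


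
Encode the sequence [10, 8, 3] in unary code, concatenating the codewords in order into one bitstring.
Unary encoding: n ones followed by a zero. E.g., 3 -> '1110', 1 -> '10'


Encode each number as n ones followed by a terminating 0:
  10 -> 11111111110 (11 bits)
  8 -> 111111110 (9 bits)
  3 -> 1110 (4 bits)
Total length = 11 + 9 + 4 = 24 bits.

Unary([10, 8, 3]) = 111111111101111111101110 (24 bits)


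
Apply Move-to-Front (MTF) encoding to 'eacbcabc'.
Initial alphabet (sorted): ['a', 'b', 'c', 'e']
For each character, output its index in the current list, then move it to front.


MTF encoding:
'e': index 3 in ['a', 'b', 'c', 'e'] -> ['e', 'a', 'b', 'c']
'a': index 1 in ['e', 'a', 'b', 'c'] -> ['a', 'e', 'b', 'c']
'c': index 3 in ['a', 'e', 'b', 'c'] -> ['c', 'a', 'e', 'b']
'b': index 3 in ['c', 'a', 'e', 'b'] -> ['b', 'c', 'a', 'e']
'c': index 1 in ['b', 'c', 'a', 'e'] -> ['c', 'b', 'a', 'e']
'a': index 2 in ['c', 'b', 'a', 'e'] -> ['a', 'c', 'b', 'e']
'b': index 2 in ['a', 'c', 'b', 'e'] -> ['b', 'a', 'c', 'e']
'c': index 2 in ['b', 'a', 'c', 'e'] -> ['c', 'b', 'a', 'e']


Output: [3, 1, 3, 3, 1, 2, 2, 2]


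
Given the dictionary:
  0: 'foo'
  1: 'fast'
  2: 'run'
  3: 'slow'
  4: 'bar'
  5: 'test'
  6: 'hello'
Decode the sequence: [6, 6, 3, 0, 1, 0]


Look up each index in the dictionary:
  6 -> 'hello'
  6 -> 'hello'
  3 -> 'slow'
  0 -> 'foo'
  1 -> 'fast'
  0 -> 'foo'

Decoded: "hello hello slow foo fast foo"


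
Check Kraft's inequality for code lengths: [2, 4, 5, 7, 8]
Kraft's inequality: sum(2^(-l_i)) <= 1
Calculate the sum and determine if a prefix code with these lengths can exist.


Sum = 2^(-2) + 2^(-4) + 2^(-5) + 2^(-7) + 2^(-8)
    = 0.25 + 0.0625 + 0.03125 + 0.0078125 + 0.00390625
    = 91/256 = 0.35546875
Since 0.35546875 <= 1, Kraft's inequality IS satisfied.
A prefix code with these lengths CAN exist.

Kraft sum = 0.35546875. Satisfied.


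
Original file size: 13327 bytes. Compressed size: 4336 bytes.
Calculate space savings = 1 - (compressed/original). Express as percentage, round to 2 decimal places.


ratio = compressed/original = 4336/13327 = 0.325355
savings = 1 - ratio = 1 - 0.325355 = 0.674645
as a percentage: 0.674645 * 100 = 67.46%

Space savings = 1 - 4336/13327 = 67.46%


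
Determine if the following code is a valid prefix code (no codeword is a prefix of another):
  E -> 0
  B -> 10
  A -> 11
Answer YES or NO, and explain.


Checking each pair (does one codeword prefix another?):
  E='0' vs B='10': no prefix
  E='0' vs A='11': no prefix
  B='10' vs E='0': no prefix
  B='10' vs A='11': no prefix
  A='11' vs E='0': no prefix
  A='11' vs B='10': no prefix
No violation found over all pairs.

YES -- this is a valid prefix code. No codeword is a prefix of any other codeword.


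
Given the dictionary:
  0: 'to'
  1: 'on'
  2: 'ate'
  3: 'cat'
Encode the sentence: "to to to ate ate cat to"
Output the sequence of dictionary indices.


Look up each word in the dictionary:
  'to' -> 0
  'to' -> 0
  'to' -> 0
  'ate' -> 2
  'ate' -> 2
  'cat' -> 3
  'to' -> 0

Encoded: [0, 0, 0, 2, 2, 3, 0]


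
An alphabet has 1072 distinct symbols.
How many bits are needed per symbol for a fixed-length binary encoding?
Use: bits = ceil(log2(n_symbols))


log2(1072) = 10.0661
Bracket: 2^10 = 1024 < 1072 <= 2^11 = 2048
So ceil(log2(1072)) = 11

bits = ceil(log2(1072)) = ceil(10.0661) = 11 bits


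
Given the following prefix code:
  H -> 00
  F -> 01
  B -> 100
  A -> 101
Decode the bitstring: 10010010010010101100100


Decoding step by step:
Bits 100 -> B
Bits 100 -> B
Bits 100 -> B
Bits 100 -> B
Bits 101 -> A
Bits 01 -> F
Bits 100 -> B
Bits 100 -> B


Decoded message: BBBBAFBB


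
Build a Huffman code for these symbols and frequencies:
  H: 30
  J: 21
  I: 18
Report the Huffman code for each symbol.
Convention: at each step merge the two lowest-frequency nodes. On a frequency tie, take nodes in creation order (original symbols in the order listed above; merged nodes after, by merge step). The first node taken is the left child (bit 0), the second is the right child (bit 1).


Huffman tree construction:
Step 1: Merge I(18) + J(21) = 39
Step 2: Merge H(30) + (I+J)(39) = 69
Read each symbol's code off the tree from the root (left child = 0, right child = 1).

Codes:
  H: 0 (length 1)
  J: 11 (length 2)
  I: 10 (length 2)
Average code length: 108/69 = 1.5652 bits/symbol


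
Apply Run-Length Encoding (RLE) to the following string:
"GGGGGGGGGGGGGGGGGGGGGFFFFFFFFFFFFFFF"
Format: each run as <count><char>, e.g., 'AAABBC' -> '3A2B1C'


Scanning runs left to right:
  i=0: run of 'G' x 21 -> '21G'
  i=21: run of 'F' x 15 -> '15F'

RLE = 21G15F


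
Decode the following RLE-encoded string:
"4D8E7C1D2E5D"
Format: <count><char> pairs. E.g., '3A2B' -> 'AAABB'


Expanding each <count><char> pair:
  4D -> 'DDDD'
  8E -> 'EEEEEEEE'
  7C -> 'CCCCCCC'
  1D -> 'D'
  2E -> 'EE'
  5D -> 'DDDDD'

Decoded = DDDDEEEEEEEECCCCCCCDEEDDDDD


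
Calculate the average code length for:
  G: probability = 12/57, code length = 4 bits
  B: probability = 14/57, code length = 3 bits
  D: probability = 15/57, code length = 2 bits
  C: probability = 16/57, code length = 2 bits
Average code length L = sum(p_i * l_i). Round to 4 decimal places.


Weighted contributions p_i * l_i:
  G: (12/57) * 4 = 48/57
  B: (14/57) * 3 = 42/57
  D: (15/57) * 2 = 30/57
  C: (16/57) * 2 = 32/57
Sum = (48 + 42 + 30 + 32)/57 = 152/57

L = 152/57 = 2.6667 bits/symbol


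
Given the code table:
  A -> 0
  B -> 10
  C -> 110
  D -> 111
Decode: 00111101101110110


Decoding:
0 -> A
0 -> A
111 -> D
10 -> B
110 -> C
111 -> D
0 -> A
110 -> C


Result: AADBCDAC


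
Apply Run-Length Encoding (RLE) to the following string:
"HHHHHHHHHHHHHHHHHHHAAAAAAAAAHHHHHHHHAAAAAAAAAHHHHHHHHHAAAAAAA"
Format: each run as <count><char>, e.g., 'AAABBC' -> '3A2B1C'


Scanning runs left to right:
  i=0: run of 'H' x 19 -> '19H'
  i=19: run of 'A' x 9 -> '9A'
  i=28: run of 'H' x 8 -> '8H'
  i=36: run of 'A' x 9 -> '9A'
  i=45: run of 'H' x 9 -> '9H'
  i=54: run of 'A' x 7 -> '7A'

RLE = 19H9A8H9A9H7A


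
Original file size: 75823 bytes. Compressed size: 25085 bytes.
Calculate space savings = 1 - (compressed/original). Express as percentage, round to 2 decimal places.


ratio = compressed/original = 25085/75823 = 0.330836
savings = 1 - ratio = 1 - 0.330836 = 0.669164
as a percentage: 0.669164 * 100 = 66.92%

Space savings = 1 - 25085/75823 = 66.92%


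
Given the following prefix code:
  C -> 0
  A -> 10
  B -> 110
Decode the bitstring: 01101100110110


Decoding step by step:
Bits 0 -> C
Bits 110 -> B
Bits 110 -> B
Bits 0 -> C
Bits 110 -> B
Bits 110 -> B


Decoded message: CBBCBB


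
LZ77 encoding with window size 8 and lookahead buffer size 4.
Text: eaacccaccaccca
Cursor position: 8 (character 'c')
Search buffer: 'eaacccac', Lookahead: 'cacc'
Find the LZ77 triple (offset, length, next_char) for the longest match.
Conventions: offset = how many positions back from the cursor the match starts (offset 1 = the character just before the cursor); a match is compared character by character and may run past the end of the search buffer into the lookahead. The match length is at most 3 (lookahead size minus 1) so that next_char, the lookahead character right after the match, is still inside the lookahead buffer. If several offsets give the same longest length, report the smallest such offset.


Try each offset into the search buffer:
  offset=1 (pos 7, char 'c'): match length 1
  offset=2 (pos 6, char 'a'): match length 0
  offset=3 (pos 5, char 'c'): match length 3
  offset=4 (pos 4, char 'c'): match length 1
  offset=5 (pos 3, char 'c'): match length 1
  offset=6 (pos 2, char 'a'): match length 0
  offset=7 (pos 1, char 'a'): match length 0
  offset=8 (pos 0, char 'e'): match length 0
Longest match has length 3 at offset 3.
next_char = character at position 8 + 3 = 11 -> 'c'

Best match: offset=3, length=3 (matching 'cac' starting at position 5)
LZ77 triple: (3, 3, 'c')


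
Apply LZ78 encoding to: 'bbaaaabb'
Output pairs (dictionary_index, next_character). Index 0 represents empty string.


LZ78 encoding steps:
Dictionary: {0: ''}
Step 1: w='' (idx 0), next='b' -> output (0, 'b'), add 'b' as idx 1
Step 2: w='b' (idx 1), next='a' -> output (1, 'a'), add 'ba' as idx 2
Step 3: w='' (idx 0), next='a' -> output (0, 'a'), add 'a' as idx 3
Step 4: w='a' (idx 3), next='a' -> output (3, 'a'), add 'aa' as idx 4
Step 5: w='b' (idx 1), next='b' -> output (1, 'b'), add 'bb' as idx 5


Encoded: [(0, 'b'), (1, 'a'), (0, 'a'), (3, 'a'), (1, 'b')]


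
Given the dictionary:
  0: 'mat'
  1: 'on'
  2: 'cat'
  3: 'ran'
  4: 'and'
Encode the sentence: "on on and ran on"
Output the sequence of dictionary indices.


Look up each word in the dictionary:
  'on' -> 1
  'on' -> 1
  'and' -> 4
  'ran' -> 3
  'on' -> 1

Encoded: [1, 1, 4, 3, 1]


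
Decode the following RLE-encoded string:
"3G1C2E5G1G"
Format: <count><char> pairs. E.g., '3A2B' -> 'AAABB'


Expanding each <count><char> pair:
  3G -> 'GGG'
  1C -> 'C'
  2E -> 'EE'
  5G -> 'GGGGG'
  1G -> 'G'

Decoded = GGGCEEGGGGGG


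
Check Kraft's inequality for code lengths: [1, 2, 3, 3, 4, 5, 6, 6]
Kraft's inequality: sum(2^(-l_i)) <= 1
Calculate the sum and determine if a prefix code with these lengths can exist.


Sum = 2^(-1) + 2^(-2) + 2^(-3) + 2^(-3) + 2^(-4) + 2^(-5) + 2^(-6) + 2^(-6)
    = 0.5 + 0.25 + 0.125 + 0.125 + 0.0625 + 0.03125 + 0.015625 + 0.015625
    = 72/64 = 1.125
Since 1.125 > 1, Kraft's inequality is NOT satisfied.
A prefix code with these lengths CANNOT exist.

Kraft sum = 1.125. Not satisfied.


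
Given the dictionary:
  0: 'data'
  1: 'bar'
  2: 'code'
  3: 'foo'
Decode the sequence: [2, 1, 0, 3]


Look up each index in the dictionary:
  2 -> 'code'
  1 -> 'bar'
  0 -> 'data'
  3 -> 'foo'

Decoded: "code bar data foo"


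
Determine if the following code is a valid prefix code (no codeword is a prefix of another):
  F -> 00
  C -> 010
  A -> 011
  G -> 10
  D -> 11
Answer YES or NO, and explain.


Checking each pair (does one codeword prefix another?):
  F='00' vs C='010': no prefix
  F='00' vs A='011': no prefix
  F='00' vs G='10': no prefix
  F='00' vs D='11': no prefix
  C='010' vs F='00': no prefix
  C='010' vs A='011': no prefix
  C='010' vs G='10': no prefix
  C='010' vs D='11': no prefix
  A='011' vs F='00': no prefix
  A='011' vs C='010': no prefix
  A='011' vs G='10': no prefix
  A='011' vs D='11': no prefix
  G='10' vs F='00': no prefix
  G='10' vs C='010': no prefix
  G='10' vs A='011': no prefix
  G='10' vs D='11': no prefix
  D='11' vs F='00': no prefix
  D='11' vs C='010': no prefix
  D='11' vs A='011': no prefix
  D='11' vs G='10': no prefix
No violation found over all pairs.

YES -- this is a valid prefix code. No codeword is a prefix of any other codeword.


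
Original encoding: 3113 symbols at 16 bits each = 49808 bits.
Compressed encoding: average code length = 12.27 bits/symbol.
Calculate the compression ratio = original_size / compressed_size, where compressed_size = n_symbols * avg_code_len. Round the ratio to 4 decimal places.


original_size = n_symbols * orig_bits = 3113 * 16 = 49808 bits
compressed_size = n_symbols * avg_code_len = 3113 * 12.27 = 38196.51 bits
ratio = original_size / compressed_size = 49808 / 38196.51 = 1.304

Compression ratio = 1.304


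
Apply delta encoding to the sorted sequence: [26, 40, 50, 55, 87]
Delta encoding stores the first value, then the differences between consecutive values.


First value: 26
Deltas:
  40 - 26 = 14
  50 - 40 = 10
  55 - 50 = 5
  87 - 55 = 32


Delta encoded: [26, 14, 10, 5, 32]


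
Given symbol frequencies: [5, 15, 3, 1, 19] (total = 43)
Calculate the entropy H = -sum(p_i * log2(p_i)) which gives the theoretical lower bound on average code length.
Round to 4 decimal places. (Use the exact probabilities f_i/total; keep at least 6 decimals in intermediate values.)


Per-symbol terms -p_i * log2(p_i) with p_i = f_i/43:
  p = 5/43 = 0.116279: log2(p) = -3.104337, -p*log2(p) = 0.360969
  p = 15/43 = 0.348837: log2(p) = -1.519374, -p*log2(p) = 0.530014
  p = 3/43 = 0.069767: log2(p) = -3.841302, -p*log2(p) = 0.267998
  p = 1/43 = 0.023256: log2(p) = -5.426265, -p*log2(p) = 0.126192
  p = 19/43 = 0.441860: log2(p) = -1.178337, -p*log2(p) = 0.520661
H = 0.360969 + 0.530014 + 0.267998 + 0.126192 + 0.520661 = 1.805834

H = 1.8058 bits/symbol


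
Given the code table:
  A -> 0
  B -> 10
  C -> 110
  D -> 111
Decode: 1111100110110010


Decoding:
111 -> D
110 -> C
0 -> A
110 -> C
110 -> C
0 -> A
10 -> B


Result: DCACCAB


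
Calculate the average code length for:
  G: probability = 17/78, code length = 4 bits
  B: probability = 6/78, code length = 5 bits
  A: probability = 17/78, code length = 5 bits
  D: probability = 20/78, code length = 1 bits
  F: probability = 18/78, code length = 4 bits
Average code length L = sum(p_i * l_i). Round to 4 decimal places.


Weighted contributions p_i * l_i:
  G: (17/78) * 4 = 68/78
  B: (6/78) * 5 = 30/78
  A: (17/78) * 5 = 85/78
  D: (20/78) * 1 = 20/78
  F: (18/78) * 4 = 72/78
Sum = (68 + 30 + 85 + 20 + 72)/78 = 275/78

L = 275/78 = 3.5256 bits/symbol


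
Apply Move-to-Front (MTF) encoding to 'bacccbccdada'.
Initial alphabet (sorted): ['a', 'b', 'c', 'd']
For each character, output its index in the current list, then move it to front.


MTF encoding:
'b': index 1 in ['a', 'b', 'c', 'd'] -> ['b', 'a', 'c', 'd']
'a': index 1 in ['b', 'a', 'c', 'd'] -> ['a', 'b', 'c', 'd']
'c': index 2 in ['a', 'b', 'c', 'd'] -> ['c', 'a', 'b', 'd']
'c': index 0 in ['c', 'a', 'b', 'd'] -> ['c', 'a', 'b', 'd']
'c': index 0 in ['c', 'a', 'b', 'd'] -> ['c', 'a', 'b', 'd']
'b': index 2 in ['c', 'a', 'b', 'd'] -> ['b', 'c', 'a', 'd']
'c': index 1 in ['b', 'c', 'a', 'd'] -> ['c', 'b', 'a', 'd']
'c': index 0 in ['c', 'b', 'a', 'd'] -> ['c', 'b', 'a', 'd']
'd': index 3 in ['c', 'b', 'a', 'd'] -> ['d', 'c', 'b', 'a']
'a': index 3 in ['d', 'c', 'b', 'a'] -> ['a', 'd', 'c', 'b']
'd': index 1 in ['a', 'd', 'c', 'b'] -> ['d', 'a', 'c', 'b']
'a': index 1 in ['d', 'a', 'c', 'b'] -> ['a', 'd', 'c', 'b']


Output: [1, 1, 2, 0, 0, 2, 1, 0, 3, 3, 1, 1]


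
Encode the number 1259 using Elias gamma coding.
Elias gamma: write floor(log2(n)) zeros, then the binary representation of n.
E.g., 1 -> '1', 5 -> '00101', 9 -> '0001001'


num_bits = floor(log2(1259)) + 1 = 11
leading_zeros = num_bits - 1 = 10
binary(1259) = 10011101011

Elias gamma(1259) = '0000000000' + '10011101011' = 000000000010011101011 (21 bits)


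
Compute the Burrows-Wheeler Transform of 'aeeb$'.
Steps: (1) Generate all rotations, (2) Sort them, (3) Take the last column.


Rotations (sorted):
  0: $aeeb -> last char: b
  1: aeeb$ -> last char: $
  2: b$aee -> last char: e
  3: eb$ae -> last char: e
  4: eeb$a -> last char: a


BWT = b$eea


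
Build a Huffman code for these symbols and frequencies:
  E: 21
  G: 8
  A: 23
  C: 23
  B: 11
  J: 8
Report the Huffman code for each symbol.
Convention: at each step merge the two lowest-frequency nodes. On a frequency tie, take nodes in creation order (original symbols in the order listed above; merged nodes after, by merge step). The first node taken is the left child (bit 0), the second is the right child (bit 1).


Huffman tree construction:
Step 1: Merge G(8) + J(8) = 16
Step 2: Merge B(11) + (G+J)(16) = 27
Step 3: Merge E(21) + A(23) = 44
Step 4: Merge C(23) + (B+(G+J))(27) = 50
Step 5: Merge (E+A)(44) + (C+(B+(G+J)))(50) = 94
Read each symbol's code off the tree from the root (left child = 0, right child = 1).

Codes:
  E: 00 (length 2)
  G: 1110 (length 4)
  A: 01 (length 2)
  C: 10 (length 2)
  B: 110 (length 3)
  J: 1111 (length 4)
Average code length: 231/94 = 2.4574 bits/symbol


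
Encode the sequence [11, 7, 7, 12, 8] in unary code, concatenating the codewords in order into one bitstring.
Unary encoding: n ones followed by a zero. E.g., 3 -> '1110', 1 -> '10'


Encode each number as n ones followed by a terminating 0:
  11 -> 111111111110 (12 bits)
  7 -> 11111110 (8 bits)
  7 -> 11111110 (8 bits)
  12 -> 1111111111110 (13 bits)
  8 -> 111111110 (9 bits)
Total length = 12 + 8 + 8 + 13 + 9 = 50 bits.

Unary([11, 7, 7, 12, 8]) = 11111111111011111110111111101111111111110111111110 (50 bits)
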